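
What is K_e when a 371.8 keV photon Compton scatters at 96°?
165.6623 keV

By energy conservation: K_e = E_initial - E_final

First find the scattered photon energy:
Initial wavelength: λ = hc/E = 3.3347 pm
Compton shift: Δλ = λ_C(1 - cos(96°)) = 2.6799 pm
Final wavelength: λ' = 3.3347 + 2.6799 = 6.0146 pm
Final photon energy: E' = hc/λ' = 206.1377 keV

Electron kinetic energy:
K_e = E - E' = 371.8000 - 206.1377 = 165.6623 keV

(Intermediate values are shown rounded; full precision is carried through to the final answer.)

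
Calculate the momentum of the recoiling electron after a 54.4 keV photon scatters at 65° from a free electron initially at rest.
3.0370e-23 kg·m/s

The electron is initially at rest, so by conservation of momentum:
p⃗_e = p⃗₀ − p⃗'  (incident photon momentum minus scattered photon momentum)

Photon momentum magnitudes (p = h/λ = E/c):
λ₀ = hc/E₀ = 22.7912 pm → p₀ = h/λ₀ = 2.9073e-23 kg·m/s
Δλ = λ_C(1 − cos 65°) = 1.4009 pm
λ' = 24.1921 pm → p' = h/λ' = 2.7389e-23 kg·m/s

The scattered photon makes angle θ = 65° with the incident direction, so by the law of cosines:
|p⃗_e|² = p₀² + p'² − 2p₀p'cos θ
|p⃗_e|² = (2.9073e-23)² + (2.7389e-23)² − 2·2.9073e-23·2.7389e-23·cos(65°)
|p⃗_e| = 3.0370e-23 kg·m/s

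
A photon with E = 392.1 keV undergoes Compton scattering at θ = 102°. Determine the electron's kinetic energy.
188.6078 keV

By energy conservation: K_e = E_initial - E_final

First find the scattered photon energy:
Initial wavelength: λ = hc/E = 3.1621 pm
Compton shift: Δλ = λ_C(1 - cos(102°)) = 2.9308 pm
Final wavelength: λ' = 3.1621 + 2.9308 = 6.0928 pm
Final photon energy: E' = hc/λ' = 203.4922 keV

Electron kinetic energy:
K_e = E - E' = 392.1000 - 203.4922 = 188.6078 keV

(Intermediate values are shown rounded; full precision is carried through to the final answer.)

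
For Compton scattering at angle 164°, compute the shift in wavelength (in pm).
4.7586 pm

Using the Compton scattering formula:
Δλ = λ_C(1 - cos θ)

where λ_C = h/(m_e·c) ≈ 2.4263 pm is the Compton wavelength of an electron.

For θ = 164°:
cos(164°) = -0.9613
1 - cos(164°) = 1.9613

Δλ = 2.4263 × 1.9613
Δλ = 4.7586 pm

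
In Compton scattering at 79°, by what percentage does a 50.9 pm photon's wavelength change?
3.8573%

Calculate the Compton shift:
Δλ = λ_C(1 - cos(79°))
Δλ = 2.4263 × (1 - cos(79°))
Δλ = 2.4263 × 0.8092
Δλ = 1.9633 pm

Percentage change:
(Δλ/λ₀) × 100 = (1.9633/50.9) × 100
= 3.8573%

(Intermediate values are shown rounded; full precision is carried through to the final answer.)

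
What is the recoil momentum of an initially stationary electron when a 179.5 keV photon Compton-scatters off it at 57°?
8.6025e-23 kg·m/s

The electron is initially at rest, so by conservation of momentum:
p⃗_e = p⃗₀ − p⃗'  (incident photon momentum minus scattered photon momentum)

Photon momentum magnitudes (p = h/λ = E/c):
λ₀ = hc/E₀ = 6.9072 pm → p₀ = h/λ₀ = 9.5930e-23 kg·m/s
Δλ = λ_C(1 − cos 57°) = 1.1048 pm
λ' = 8.0120 pm → p' = h/λ' = 8.2701e-23 kg·m/s

The scattered photon makes angle θ = 57° with the incident direction, so by the law of cosines:
|p⃗_e|² = p₀² + p'² − 2p₀p'cos θ
|p⃗_e|² = (9.5930e-23)² + (8.2701e-23)² − 2·9.5930e-23·8.2701e-23·cos(57°)
|p⃗_e| = 8.6025e-23 kg·m/s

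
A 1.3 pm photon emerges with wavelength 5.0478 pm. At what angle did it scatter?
123.00°

First find the wavelength shift:
Δλ = λ' - λ = 5.0478 - 1.3 = 3.7478 pm

Using Δλ = λ_C(1 - cos θ), with λ_C = h/(m_e·c) ≈ 2.42631024 pm:
cos θ = 1 - Δλ/λ_C
cos θ = 1 - 3.7478/2.42631024
cos θ = -0.544650

θ = arccos(-0.544650)
θ = 123.00°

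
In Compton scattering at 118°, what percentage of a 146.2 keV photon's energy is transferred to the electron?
0.2960 (or 29.60%)

Calculate initial and final photon energies:

Initial: E₀ = 146.2 keV → λ₀ = 8.4805 pm
Compton shift: Δλ = 3.5654 pm
Final wavelength: λ' = 12.0458 pm
Final energy: E' = 102.9269 keV

Fractional energy loss:
(E₀ - E')/E₀ = (146.2000 - 102.9269)/146.2000
= 43.2731/146.2000
= 0.2960
= 29.60%

(Intermediate values are shown rounded; full precision is carried through to the final answer.)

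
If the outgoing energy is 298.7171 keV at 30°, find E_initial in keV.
324.1000 keV

Convert final energy to wavelength (hc ≈ 1239.842 keV·pm):
λ' = hc/E' = 1239.842 / 298.7171 = 4.1506 pm

Calculate the Compton shift:
Δλ = λ_C(1 - cos(30°))
Δλ = 2.4263 × (1 - cos(30°))
Δλ = 0.3251 pm

Initial wavelength:
λ = λ' - Δλ = 4.1506 - 0.3251 = 3.8255 pm

Initial energy:
E = hc/λ = 1239.842 / 3.8255 = 324.1000 keV

(Intermediate values are shown rounded; full precision is carried through to the final answer.)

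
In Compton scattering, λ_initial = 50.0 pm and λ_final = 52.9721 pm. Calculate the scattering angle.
103.00°

First find the wavelength shift:
Δλ = λ' - λ = 52.9721 - 50.0 = 2.9721 pm

Using Δλ = λ_C(1 - cos θ), with λ_C = h/(m_e·c) ≈ 2.42631024 pm:
cos θ = 1 - Δλ/λ_C
cos θ = 1 - 2.9721/2.42631024
cos θ = -0.224946

θ = arccos(-0.224946)
θ = 103.00°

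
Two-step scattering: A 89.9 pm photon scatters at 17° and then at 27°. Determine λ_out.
90.2705 pm

Apply Compton shift twice:

First scattering at θ₁ = 17°:
Δλ₁ = λ_C(1 - cos(17°))
Δλ₁ = 2.4263 × 0.0437
Δλ₁ = 0.1060 pm

After first scattering:
λ₁ = 89.9 + 0.1060 = 90.0060 pm

Second scattering at θ₂ = 27°:
Δλ₂ = λ_C(1 - cos(27°))
Δλ₂ = 2.4263 × 0.1090
Δλ₂ = 0.2645 pm

Final wavelength:
λ₂ = 90.0060 + 0.2645 = 90.2705 pm

Total shift: Δλ_total = 0.1060 + 0.2645 = 0.3705 pm

(Intermediate values are shown rounded; full precision is carried through to the final answer.)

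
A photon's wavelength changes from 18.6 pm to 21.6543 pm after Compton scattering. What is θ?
105.00°

First find the wavelength shift:
Δλ = λ' - λ = 21.6543 - 18.6 = 3.0543 pm

Using Δλ = λ_C(1 - cos θ), with λ_C = h/(m_e·c) ≈ 2.42631024 pm:
cos θ = 1 - Δλ/λ_C
cos θ = 1 - 3.0543/2.42631024
cos θ = -0.258825

θ = arccos(-0.258825)
θ = 105.00°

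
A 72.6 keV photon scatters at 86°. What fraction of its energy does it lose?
0.1167 (or 11.67%)

Calculate initial and final photon energies:

Initial: E₀ = 72.6 keV → λ₀ = 17.0777 pm
Compton shift: Δλ = 2.2571 pm
Final wavelength: λ' = 19.3348 pm
Final energy: E' = 64.1250 keV

Fractional energy loss:
(E₀ - E')/E₀ = (72.6000 - 64.1250)/72.6000
= 8.4750/72.6000
= 0.1167
= 11.67%

(Intermediate values are shown rounded; full precision is carried through to the final answer.)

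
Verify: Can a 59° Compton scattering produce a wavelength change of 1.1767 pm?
Yes, consistent

Calculate the expected shift for θ = 59°:

Δλ_expected = λ_C(1 - cos(59°))
Δλ_expected = 2.4263 × (1 - cos(59°))
Δλ_expected = 2.4263 × 0.4850
Δλ_expected = 1.1767 pm

Given shift: 1.1767 pm
Expected shift: 1.1767 pm
Difference: 0.0000 pm

The values match. This is consistent with Compton scattering at the stated angle.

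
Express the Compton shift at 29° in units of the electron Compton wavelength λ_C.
0.1254 λ_C

The Compton shift formula is:
Δλ = λ_C(1 - cos θ)

Dividing both sides by λ_C:
Δλ/λ_C = 1 - cos θ

For θ = 29°:
Δλ/λ_C = 1 - cos(29°)
Δλ/λ_C = 1 - 0.8746
Δλ/λ_C = 0.1254

This means the shift is 0.1254 × λ_C = 0.3042 pm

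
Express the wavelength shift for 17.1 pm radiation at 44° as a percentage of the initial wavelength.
3.9823%

Calculate the Compton shift:
Δλ = λ_C(1 - cos(44°))
Δλ = 2.4263 × (1 - cos(44°))
Δλ = 2.4263 × 0.2807
Δλ = 0.6810 pm

Percentage change:
(Δλ/λ₀) × 100 = (0.6810/17.1) × 100
= 3.9823%

(Intermediate values are shown rounded; full precision is carried through to the final answer.)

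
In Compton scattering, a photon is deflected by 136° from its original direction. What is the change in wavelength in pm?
4.1717 pm

Using the Compton scattering formula:
Δλ = λ_C(1 - cos θ)

where λ_C = h/(m_e·c) ≈ 2.4263 pm is the Compton wavelength of an electron.

For θ = 136°:
cos(136°) = -0.7193
1 - cos(136°) = 1.7193

Δλ = 2.4263 × 1.7193
Δλ = 4.1717 pm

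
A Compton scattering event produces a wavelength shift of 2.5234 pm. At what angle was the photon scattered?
92.29°

From the Compton formula Δλ = λ_C(1 - cos θ), we can solve for θ:

cos θ = 1 - Δλ/λ_C

Given:
- Δλ = 2.5234 pm
- λ_C = h/(m_e·c) ≈ 2.42631024 pm

cos θ = 1 - 2.5234/2.42631024
cos θ = 1 - 1.040015
cos θ = -0.040015

θ = arccos(-0.040015)
θ = 92.29°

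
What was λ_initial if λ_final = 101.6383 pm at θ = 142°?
97.3000 pm

From λ' = λ + Δλ, we have λ = λ' - Δλ

First calculate the Compton shift:
Δλ = λ_C(1 - cos θ)
Δλ = 2.4263 × (1 - cos(142°))
Δλ = 2.4263 × 1.7880
Δλ = 4.3383 pm

Initial wavelength:
λ = λ' - Δλ
λ = 101.6383 - 4.3383
λ = 97.3000 pm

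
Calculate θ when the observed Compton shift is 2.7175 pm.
96.89°

From the Compton formula Δλ = λ_C(1 - cos θ), we can solve for θ:

cos θ = 1 - Δλ/λ_C

Given:
- Δλ = 2.7175 pm
- λ_C = h/(m_e·c) ≈ 2.42631024 pm

cos θ = 1 - 2.7175/2.42631024
cos θ = 1 - 1.120013
cos θ = -0.120013

θ = arccos(-0.120013)
θ = 96.89°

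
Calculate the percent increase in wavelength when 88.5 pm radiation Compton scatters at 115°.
3.9002%

Calculate the Compton shift:
Δλ = λ_C(1 - cos(115°))
Δλ = 2.4263 × (1 - cos(115°))
Δλ = 2.4263 × 1.4226
Δλ = 3.4517 pm

Percentage change:
(Δλ/λ₀) × 100 = (3.4517/88.5) × 100
= 3.9002%

(Intermediate values are shown rounded; full precision is carried through to the final answer.)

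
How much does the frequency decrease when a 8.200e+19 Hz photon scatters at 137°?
4.384e+19 Hz (decrease)

Convert frequency to wavelength (c = 299792458 m/s):
λ₀ = c/f₀ = 299792458/8.200e+19 = 3.6560056e-12 m = 3.6560 pm

Calculate Compton shift:
Δλ = λ_C(1 - cos(137°)) = 4.2008 pm

Final wavelength:
λ' = λ₀ + Δλ = 3.6560 + 4.2008 = 7.8568 pm

Final frequency:
f' = c/λ' = 299792458/7.8568068e-12 = 3.8157036e+19 Hz

Frequency shift (decrease):
Δf = f₀ - f' = 8.200e+19 - 3.8157036e+19 = 4.384e+19 Hz

(Intermediate values are shown rounded; full precision is carried through to the final answer.)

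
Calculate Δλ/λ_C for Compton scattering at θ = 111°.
1.3584 λ_C

The Compton shift formula is:
Δλ = λ_C(1 - cos θ)

Dividing both sides by λ_C:
Δλ/λ_C = 1 - cos θ

For θ = 111°:
Δλ/λ_C = 1 - cos(111°)
Δλ/λ_C = 1 - -0.3584
Δλ/λ_C = 1.3584

This means the shift is 1.3584 × λ_C = 3.2958 pm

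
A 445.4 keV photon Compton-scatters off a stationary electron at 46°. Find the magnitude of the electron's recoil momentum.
1.7272e-22 kg·m/s

The electron is initially at rest, so by conservation of momentum:
p⃗_e = p⃗₀ − p⃗'  (incident photon momentum minus scattered photon momentum)

Photon momentum magnitudes (p = h/λ = E/c):
λ₀ = hc/E₀ = 2.7837 pm → p₀ = h/λ₀ = 2.3803e-22 kg·m/s
Δλ = λ_C(1 − cos 46°) = 0.7409 pm
λ' = 3.5245 pm → p' = h/λ' = 1.8800e-22 kg·m/s

The scattered photon makes angle θ = 46° with the incident direction, so by the law of cosines:
|p⃗_e|² = p₀² + p'² − 2p₀p'cos θ
|p⃗_e|² = (2.3803e-22)² + (1.8800e-22)² − 2·2.3803e-22·1.8800e-22·cos(46°)
|p⃗_e| = 1.7272e-22 kg·m/s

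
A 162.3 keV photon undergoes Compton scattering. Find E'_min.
99.2523 keV (at θ = 180°)

The scattered photon has minimum energy when its wavelength is maximum, i.e., when the Compton shift Δλ = λ_C(1 − cos θ) is maximum. This occurs at θ = 180° (backscattering), giving Δλ_max = 2λ_C = 4.8526 pm.

Initial wavelength: λ₀ = hc/E₀ = 7.6392 pm
Maximum final wavelength: λ'_max = λ₀ + 2λ_C = 7.6392 + 4.8526 = 12.4918 pm
Minimum final energy: E'_min = hc/λ'_max = 99.2523 keV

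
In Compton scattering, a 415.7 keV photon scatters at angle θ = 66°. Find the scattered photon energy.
280.3816 keV

First convert energy to wavelength:
λ = hc/E, with hc ≈ 1239.842 keV·pm (i.e. 1239.842 eV·nm)

For E = 415.7 keV = 415700 eV:
λ = 1239.842 keV·pm / 415.7 keV
λ = 2.9825 pm

Calculate the Compton shift:
Δλ = λ_C(1 - cos(66°)) = 2.4263 × 0.5933
Δλ = 1.4394 pm

Final wavelength:
λ' = 2.9825 + 1.4394 = 4.4220 pm

Final energy:
E' = hc/λ' = 1239.842 / 4.4220 = 280.3816 keV

(Intermediate values are shown rounded; full precision is carried through to the final answer.)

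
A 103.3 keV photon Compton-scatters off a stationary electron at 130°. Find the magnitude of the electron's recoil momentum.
8.7787e-23 kg·m/s

The electron is initially at rest, so by conservation of momentum:
p⃗_e = p⃗₀ − p⃗'  (incident photon momentum minus scattered photon momentum)

Photon momentum magnitudes (p = h/λ = E/c):
λ₀ = hc/E₀ = 12.0023 pm → p₀ = h/λ₀ = 5.5206e-23 kg·m/s
Δλ = λ_C(1 − cos 130°) = 3.9859 pm
λ' = 15.9883 pm → p' = h/λ' = 4.1443e-23 kg·m/s

The scattered photon makes angle θ = 130° with the incident direction, so by the law of cosines:
|p⃗_e|² = p₀² + p'² − 2p₀p'cos θ
|p⃗_e|² = (5.5206e-23)² + (4.1443e-23)² − 2·5.5206e-23·4.1443e-23·cos(130°)
|p⃗_e| = 8.7787e-23 kg·m/s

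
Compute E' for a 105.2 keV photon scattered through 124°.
79.6371 keV

First convert energy to wavelength:
λ = hc/E, with hc ≈ 1239.842 keV·pm (i.e. 1239.842 eV·nm)

For E = 105.2 keV = 105200 eV:
λ = 1239.842 keV·pm / 105.2 keV
λ = 11.7856 pm

Calculate the Compton shift:
Δλ = λ_C(1 - cos(124°)) = 2.4263 × 1.5592
Δλ = 3.7831 pm

Final wavelength:
λ' = 11.7856 + 3.7831 = 15.5687 pm

Final energy:
E' = hc/λ' = 1239.842 / 15.5687 = 79.6371 keV

(Intermediate values are shown rounded; full precision is carried through to the final answer.)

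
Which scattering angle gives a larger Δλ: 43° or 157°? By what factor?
157° produces the larger shift by a factor of 7.149

Calculate both shifts using Δλ = λ_C(1 - cos θ):

For θ₁ = 43°:
Δλ₁ = 2.4263 × (1 - cos(43°))
Δλ₁ = 2.4263 × 0.2686
Δλ₁ = 0.6518 pm

For θ₂ = 157°:
Δλ₂ = 2.4263 × (1 - cos(157°))
Δλ₂ = 2.4263 × 1.9205
Δλ₂ = 4.6597 pm

The 157° angle produces the larger shift.
Ratio: 4.6597/0.6518 = 7.149

(Intermediate values are shown rounded; full precision is carried through to the final answer.)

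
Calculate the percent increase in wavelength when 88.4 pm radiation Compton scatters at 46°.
0.8381%

Calculate the Compton shift:
Δλ = λ_C(1 - cos(46°))
Δλ = 2.4263 × (1 - cos(46°))
Δλ = 2.4263 × 0.3053
Δλ = 0.7409 pm

Percentage change:
(Δλ/λ₀) × 100 = (0.7409/88.4) × 100
= 0.8381%

(Intermediate values are shown rounded; full precision is carried through to the final answer.)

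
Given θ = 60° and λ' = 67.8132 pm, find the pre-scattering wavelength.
66.6000 pm

From λ' = λ + Δλ, we have λ = λ' - Δλ

First calculate the Compton shift:
Δλ = λ_C(1 - cos θ)
Δλ = 2.4263 × (1 - cos(60°))
Δλ = 2.4263 × 0.5000
Δλ = 1.2132 pm

Initial wavelength:
λ = λ' - Δλ
λ = 67.8132 - 1.2132
λ = 66.6000 pm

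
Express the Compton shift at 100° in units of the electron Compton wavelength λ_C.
1.1736 λ_C

The Compton shift formula is:
Δλ = λ_C(1 - cos θ)

Dividing both sides by λ_C:
Δλ/λ_C = 1 - cos θ

For θ = 100°:
Δλ/λ_C = 1 - cos(100°)
Δλ/λ_C = 1 - -0.1736
Δλ/λ_C = 1.1736

This means the shift is 1.1736 × λ_C = 2.8476 pm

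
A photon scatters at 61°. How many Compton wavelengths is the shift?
0.5152 λ_C

The Compton shift formula is:
Δλ = λ_C(1 - cos θ)

Dividing both sides by λ_C:
Δλ/λ_C = 1 - cos θ

For θ = 61°:
Δλ/λ_C = 1 - cos(61°)
Δλ/λ_C = 1 - 0.4848
Δλ/λ_C = 0.5152

This means the shift is 0.5152 × λ_C = 1.2500 pm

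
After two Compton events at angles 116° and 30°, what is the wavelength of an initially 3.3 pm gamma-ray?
7.1150 pm

Apply Compton shift twice:

First scattering at θ₁ = 116°:
Δλ₁ = λ_C(1 - cos(116°))
Δλ₁ = 2.4263 × 1.4384
Δλ₁ = 3.4899 pm

After first scattering:
λ₁ = 3.3 + 3.4899 = 6.7899 pm

Second scattering at θ₂ = 30°:
Δλ₂ = λ_C(1 - cos(30°))
Δλ₂ = 2.4263 × 0.1340
Δλ₂ = 0.3251 pm

Final wavelength:
λ₂ = 6.7899 + 0.3251 = 7.1150 pm

Total shift: Δλ_total = 3.4899 + 0.3251 = 3.8150 pm

(Intermediate values are shown rounded; full precision is carried through to the final answer.)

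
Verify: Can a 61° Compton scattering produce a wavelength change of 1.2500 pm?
Yes, consistent

Calculate the expected shift for θ = 61°:

Δλ_expected = λ_C(1 - cos(61°))
Δλ_expected = 2.4263 × (1 - cos(61°))
Δλ_expected = 2.4263 × 0.5152
Δλ_expected = 1.2500 pm

Given shift: 1.2500 pm
Expected shift: 1.2500 pm
Difference: 0.0000 pm

The values match. This is consistent with Compton scattering at the stated angle.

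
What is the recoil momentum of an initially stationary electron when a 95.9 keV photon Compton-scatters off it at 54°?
4.4984e-23 kg·m/s

The electron is initially at rest, so by conservation of momentum:
p⃗_e = p⃗₀ − p⃗'  (incident photon momentum minus scattered photon momentum)

Photon momentum magnitudes (p = h/λ = E/c):
λ₀ = hc/E₀ = 12.9285 pm → p₀ = h/λ₀ = 5.1252e-23 kg·m/s
Δλ = λ_C(1 − cos 54°) = 1.0002 pm
λ' = 13.9286 pm → p' = h/λ' = 4.7572e-23 kg·m/s

The scattered photon makes angle θ = 54° with the incident direction, so by the law of cosines:
|p⃗_e|² = p₀² + p'² − 2p₀p'cos θ
|p⃗_e|² = (5.1252e-23)² + (4.7572e-23)² − 2·5.1252e-23·4.7572e-23·cos(54°)
|p⃗_e| = 4.4984e-23 kg·m/s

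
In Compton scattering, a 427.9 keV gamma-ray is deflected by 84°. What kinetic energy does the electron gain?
183.3647 keV

By energy conservation: K_e = E_initial - E_final

First find the scattered photon energy:
Initial wavelength: λ = hc/E = 2.8975 pm
Compton shift: Δλ = λ_C(1 - cos(84°)) = 2.1727 pm
Final wavelength: λ' = 2.8975 + 2.1727 = 5.0702 pm
Final photon energy: E' = hc/λ' = 244.5353 keV

Electron kinetic energy:
K_e = E - E' = 427.9000 - 244.5353 = 183.3647 keV

(Intermediate values are shown rounded; full precision is carried through to the final answer.)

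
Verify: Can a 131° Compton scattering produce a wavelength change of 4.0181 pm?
Yes, consistent

Calculate the expected shift for θ = 131°:

Δλ_expected = λ_C(1 - cos(131°))
Δλ_expected = 2.4263 × (1 - cos(131°))
Δλ_expected = 2.4263 × 1.6561
Δλ_expected = 4.0181 pm

Given shift: 4.0181 pm
Expected shift: 4.0181 pm
Difference: 0.0000 pm

The values match. This is consistent with Compton scattering at the stated angle.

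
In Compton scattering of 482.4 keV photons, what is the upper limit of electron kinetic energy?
315.3678 keV

Maximum energy transfer occurs at θ = 180° (backscattering).

Initial photon: E₀ = 482.4 keV → λ₀ = 2.5702 pm

Maximum Compton shift (at 180°):
Δλ_max = 2λ_C = 2 × 2.4263 = 4.8526 pm

Final wavelength:
λ' = 2.5702 + 4.8526 = 7.4228 pm

Minimum photon energy (maximum energy to electron):
E'_min = hc/λ' = 167.0322 keV

Maximum electron kinetic energy:
K_max = E₀ - E'_min = 482.4000 - 167.0322 = 315.3678 keV

(Intermediate values are shown rounded; full precision is carried through to the final answer.)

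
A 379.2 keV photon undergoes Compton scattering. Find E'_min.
152.6477 keV (at θ = 180°)

The scattered photon has minimum energy when its wavelength is maximum, i.e., when the Compton shift Δλ = λ_C(1 − cos θ) is maximum. This occurs at θ = 180° (backscattering), giving Δλ_max = 2λ_C = 4.8526 pm.

Initial wavelength: λ₀ = hc/E₀ = 3.2696 pm
Maximum final wavelength: λ'_max = λ₀ + 2λ_C = 3.2696 + 4.8526 = 8.1222 pm
Minimum final energy: E'_min = hc/λ'_max = 152.6477 keV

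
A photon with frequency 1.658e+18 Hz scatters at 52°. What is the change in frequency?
8.507e+15 Hz (decrease)

Convert frequency to wavelength (c = 299792458 m/s):
λ₀ = c/f₀ = 299792458/1.658e+18 = 1.8081572e-10 m = 180.8157 pm

Calculate Compton shift:
Δλ = λ_C(1 - cos(52°)) = 0.9325 pm

Final wavelength:
λ' = λ₀ + Δλ = 180.8157 + 0.9325 = 181.7482 pm

Final frequency:
f' = c/λ' = 299792458/1.8174824e-10 = 1.6494930e+18 Hz

Frequency shift (decrease):
Δf = f₀ - f' = 1.658e+18 - 1.6494930e+18 = 8.507e+15 Hz

(Intermediate values are shown rounded; full precision is carried through to the final answer.)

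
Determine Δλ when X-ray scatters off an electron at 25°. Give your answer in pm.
0.2273 pm

Using the Compton scattering formula:
Δλ = λ_C(1 - cos θ)

where λ_C = h/(m_e·c) ≈ 2.4263 pm is the Compton wavelength of an electron.

For θ = 25°:
cos(25°) = 0.9063
1 - cos(25°) = 0.0937

Δλ = 2.4263 × 0.0937
Δλ = 0.2273 pm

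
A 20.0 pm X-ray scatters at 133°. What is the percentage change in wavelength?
20.4052%

Calculate the Compton shift:
Δλ = λ_C(1 - cos(133°))
Δλ = 2.4263 × (1 - cos(133°))
Δλ = 2.4263 × 1.6820
Δλ = 4.0810 pm

Percentage change:
(Δλ/λ₀) × 100 = (4.0810/20.0) × 100
= 20.4052%

(Intermediate values are shown rounded; full precision is carried through to the final answer.)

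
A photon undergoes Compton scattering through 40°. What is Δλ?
0.5676 pm

Using the Compton scattering formula:
Δλ = λ_C(1 - cos θ)

where λ_C = h/(m_e·c) ≈ 2.4263 pm is the Compton wavelength of an electron.

For θ = 40°:
cos(40°) = 0.7660
1 - cos(40°) = 0.2340

Δλ = 2.4263 × 0.2340
Δλ = 0.5676 pm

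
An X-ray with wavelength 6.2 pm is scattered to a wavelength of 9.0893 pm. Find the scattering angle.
101.00°

First find the wavelength shift:
Δλ = λ' - λ = 9.0893 - 6.2 = 2.8893 pm

Using Δλ = λ_C(1 - cos θ), with λ_C = h/(m_e·c) ≈ 2.42631024 pm:
cos θ = 1 - Δλ/λ_C
cos θ = 1 - 2.8893/2.42631024
cos θ = -0.190821

θ = arccos(-0.190821)
θ = 101.00°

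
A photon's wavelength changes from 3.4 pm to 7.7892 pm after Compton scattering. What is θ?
144.00°

First find the wavelength shift:
Δλ = λ' - λ = 7.7892 - 3.4 = 4.3892 pm

Using Δλ = λ_C(1 - cos θ), with λ_C = h/(m_e·c) ≈ 2.42631024 pm:
cos θ = 1 - Δλ/λ_C
cos θ = 1 - 4.3892/2.42631024
cos θ = -0.809002

θ = arccos(-0.809002)
θ = 144.00°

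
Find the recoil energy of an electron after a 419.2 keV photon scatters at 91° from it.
190.7122 keV

By energy conservation: K_e = E_initial - E_final

First find the scattered photon energy:
Initial wavelength: λ = hc/E = 2.9576 pm
Compton shift: Δλ = λ_C(1 - cos(91°)) = 2.4687 pm
Final wavelength: λ' = 2.9576 + 2.4687 = 5.4263 pm
Final photon energy: E' = hc/λ' = 228.4878 keV

Electron kinetic energy:
K_e = E - E' = 419.2000 - 228.4878 = 190.7122 keV

(Intermediate values are shown rounded; full precision is carried through to the final answer.)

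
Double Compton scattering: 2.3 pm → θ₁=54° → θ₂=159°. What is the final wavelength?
7.9916 pm

Apply Compton shift twice:

First scattering at θ₁ = 54°:
Δλ₁ = λ_C(1 - cos(54°))
Δλ₁ = 2.4263 × 0.4122
Δλ₁ = 1.0002 pm

After first scattering:
λ₁ = 2.3 + 1.0002 = 3.3002 pm

Second scattering at θ₂ = 159°:
Δλ₂ = λ_C(1 - cos(159°))
Δλ₂ = 2.4263 × 1.9336
Δλ₂ = 4.6915 pm

Final wavelength:
λ₂ = 3.3002 + 4.6915 = 7.9916 pm

Total shift: Δλ_total = 1.0002 + 4.6915 = 5.6916 pm

(Intermediate values are shown rounded; full precision is carried through to the final answer.)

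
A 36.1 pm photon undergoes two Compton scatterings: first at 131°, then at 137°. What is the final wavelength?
44.3189 pm

Apply Compton shift twice:

First scattering at θ₁ = 131°:
Δλ₁ = λ_C(1 - cos(131°))
Δλ₁ = 2.4263 × 1.6561
Δλ₁ = 4.0181 pm

After first scattering:
λ₁ = 36.1 + 4.0181 = 40.1181 pm

Second scattering at θ₂ = 137°:
Δλ₂ = λ_C(1 - cos(137°))
Δλ₂ = 2.4263 × 1.7314
Δλ₂ = 4.2008 pm

Final wavelength:
λ₂ = 40.1181 + 4.2008 = 44.3189 pm

Total shift: Δλ_total = 4.0181 + 4.2008 = 8.2189 pm

(Intermediate values are shown rounded; full precision is carried through to the final answer.)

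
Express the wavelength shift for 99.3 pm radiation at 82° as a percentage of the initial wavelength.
2.1034%

Calculate the Compton shift:
Δλ = λ_C(1 - cos(82°))
Δλ = 2.4263 × (1 - cos(82°))
Δλ = 2.4263 × 0.8608
Δλ = 2.0886 pm

Percentage change:
(Δλ/λ₀) × 100 = (2.0886/99.3) × 100
= 2.1034%

(Intermediate values are shown rounded; full precision is carried through to the final answer.)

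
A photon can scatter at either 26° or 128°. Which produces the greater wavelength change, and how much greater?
128° produces the larger shift by a factor of 15.964

Calculate both shifts using Δλ = λ_C(1 - cos θ):

For θ₁ = 26°:
Δλ₁ = 2.4263 × (1 - cos(26°))
Δλ₁ = 2.4263 × 0.1012
Δλ₁ = 0.2456 pm

For θ₂ = 128°:
Δλ₂ = 2.4263 × (1 - cos(128°))
Δλ₂ = 2.4263 × 1.6157
Δλ₂ = 3.9201 pm

The 128° angle produces the larger shift.
Ratio: 3.9201/0.2456 = 15.964

(Intermediate values are shown rounded; full precision is carried through to the final answer.)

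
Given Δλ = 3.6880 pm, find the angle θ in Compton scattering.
121.33°

From the Compton formula Δλ = λ_C(1 - cos θ), we can solve for θ:

cos θ = 1 - Δλ/λ_C

Given:
- Δλ = 3.6880 pm
- λ_C = h/(m_e·c) ≈ 2.42631024 pm

cos θ = 1 - 3.6880/2.42631024
cos θ = 1 - 1.520003
cos θ = -0.520003

θ = arccos(-0.520003)
θ = 121.33°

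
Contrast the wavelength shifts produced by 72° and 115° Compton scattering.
115° produces the larger shift by a factor of 2.059

Calculate both shifts using Δλ = λ_C(1 - cos θ):

For θ₁ = 72°:
Δλ₁ = 2.4263 × (1 - cos(72°))
Δλ₁ = 2.4263 × 0.6910
Δλ₁ = 1.6765 pm

For θ₂ = 115°:
Δλ₂ = 2.4263 × (1 - cos(115°))
Δλ₂ = 2.4263 × 1.4226
Δλ₂ = 3.4517 pm

The 115° angle produces the larger shift.
Ratio: 3.4517/1.6765 = 2.059

(Intermediate values are shown rounded; full precision is carried through to the final answer.)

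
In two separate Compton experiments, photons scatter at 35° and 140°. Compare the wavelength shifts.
140° produces the larger shift by a factor of 9.765

Calculate both shifts using Δλ = λ_C(1 - cos θ):

For θ₁ = 35°:
Δλ₁ = 2.4263 × (1 - cos(35°))
Δλ₁ = 2.4263 × 0.1808
Δλ₁ = 0.4388 pm

For θ₂ = 140°:
Δλ₂ = 2.4263 × (1 - cos(140°))
Δλ₂ = 2.4263 × 1.7660
Δλ₂ = 4.2850 pm

The 140° angle produces the larger shift.
Ratio: 4.2850/0.4388 = 9.765

(Intermediate values are shown rounded; full precision is carried through to the final answer.)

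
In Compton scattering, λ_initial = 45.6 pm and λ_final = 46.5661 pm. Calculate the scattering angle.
53.00°

First find the wavelength shift:
Δλ = λ' - λ = 46.5661 - 45.6 = 0.9661 pm

Using Δλ = λ_C(1 - cos θ), with λ_C = h/(m_e·c) ≈ 2.42631024 pm:
cos θ = 1 - Δλ/λ_C
cos θ = 1 - 0.9661/2.42631024
cos θ = 0.601823

θ = arccos(0.601823)
θ = 53.00°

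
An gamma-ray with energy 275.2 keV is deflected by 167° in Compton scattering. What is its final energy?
133.3784 keV

First convert energy to wavelength:
λ = hc/E, with hc ≈ 1239.842 keV·pm (i.e. 1239.842 eV·nm)

For E = 275.2 keV = 275200 eV:
λ = 1239.842 keV·pm / 275.2 keV
λ = 4.5052 pm

Calculate the Compton shift:
Δλ = λ_C(1 - cos(167°)) = 2.4263 × 1.9744
Δλ = 4.7904 pm

Final wavelength:
λ' = 4.5052 + 4.7904 = 9.2957 pm

Final energy:
E' = hc/λ' = 1239.842 / 9.2957 = 133.3784 keV

(Intermediate values are shown rounded; full precision is carried through to the final answer.)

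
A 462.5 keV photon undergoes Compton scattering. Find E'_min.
164.5802 keV (at θ = 180°)

The scattered photon has minimum energy when its wavelength is maximum, i.e., when the Compton shift Δλ = λ_C(1 − cos θ) is maximum. This occurs at θ = 180° (backscattering), giving Δλ_max = 2λ_C = 4.8526 pm.

Initial wavelength: λ₀ = hc/E₀ = 2.6807 pm
Maximum final wavelength: λ'_max = λ₀ + 2λ_C = 2.6807 + 4.8526 = 7.5334 pm
Minimum final energy: E'_min = hc/λ'_max = 164.5802 keV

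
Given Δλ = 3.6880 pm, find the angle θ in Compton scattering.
121.33°

From the Compton formula Δλ = λ_C(1 - cos θ), we can solve for θ:

cos θ = 1 - Δλ/λ_C

Given:
- Δλ = 3.6880 pm
- λ_C = h/(m_e·c) ≈ 2.42631024 pm

cos θ = 1 - 3.6880/2.42631024
cos θ = 1 - 1.520003
cos θ = -0.520003

θ = arccos(-0.520003)
θ = 121.33°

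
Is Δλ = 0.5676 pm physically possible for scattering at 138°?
No, inconsistent

Calculate the expected shift for θ = 138°:

Δλ_expected = λ_C(1 - cos(138°))
Δλ_expected = 2.4263 × (1 - cos(138°))
Δλ_expected = 2.4263 × 1.7431
Δλ_expected = 4.2294 pm

Given shift: 0.5676 pm
Expected shift: 4.2294 pm
Difference: 3.6618 pm

The values do not match. The given shift corresponds to θ ≈ 40.0°, not 138°.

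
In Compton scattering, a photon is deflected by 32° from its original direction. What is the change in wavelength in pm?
0.3687 pm

Using the Compton scattering formula:
Δλ = λ_C(1 - cos θ)

where λ_C = h/(m_e·c) ≈ 2.4263 pm is the Compton wavelength of an electron.

For θ = 32°:
cos(32°) = 0.8480
1 - cos(32°) = 0.1520

Δλ = 2.4263 × 0.1520
Δλ = 0.3687 pm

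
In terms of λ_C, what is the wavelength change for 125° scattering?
1.5736 λ_C

The Compton shift formula is:
Δλ = λ_C(1 - cos θ)

Dividing both sides by λ_C:
Δλ/λ_C = 1 - cos θ

For θ = 125°:
Δλ/λ_C = 1 - cos(125°)
Δλ/λ_C = 1 - -0.5736
Δλ/λ_C = 1.5736

This means the shift is 1.5736 × λ_C = 3.8180 pm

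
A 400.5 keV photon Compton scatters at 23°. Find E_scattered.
377.0104 keV

First convert energy to wavelength:
λ = hc/E, with hc ≈ 1239.842 keV·pm (i.e. 1239.842 eV·nm)

For E = 400.5 keV = 400500 eV:
λ = 1239.842 keV·pm / 400.5 keV
λ = 3.0957 pm

Calculate the Compton shift:
Δλ = λ_C(1 - cos(23°)) = 2.4263 × 0.0795
Δλ = 0.1929 pm

Final wavelength:
λ' = 3.0957 + 0.1929 = 3.2886 pm

Final energy:
E' = hc/λ' = 1239.842 / 3.2886 = 377.0104 keV

(Intermediate values are shown rounded; full precision is carried through to the final answer.)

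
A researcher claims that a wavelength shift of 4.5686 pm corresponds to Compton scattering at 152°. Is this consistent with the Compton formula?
Yes, consistent

Calculate the expected shift for θ = 152°:

Δλ_expected = λ_C(1 - cos(152°))
Δλ_expected = 2.4263 × (1 - cos(152°))
Δλ_expected = 2.4263 × 1.8829
Δλ_expected = 4.5686 pm

Given shift: 4.5686 pm
Expected shift: 4.5686 pm
Difference: 0.0000 pm

The values match. This is consistent with Compton scattering at the stated angle.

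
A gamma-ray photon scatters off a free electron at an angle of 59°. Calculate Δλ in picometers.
1.1767 pm

Using the Compton scattering formula:
Δλ = λ_C(1 - cos θ)

where λ_C = h/(m_e·c) ≈ 2.4263 pm is the Compton wavelength of an electron.

For θ = 59°:
cos(59°) = 0.5150
1 - cos(59°) = 0.4850

Δλ = 2.4263 × 0.4850
Δλ = 1.1767 pm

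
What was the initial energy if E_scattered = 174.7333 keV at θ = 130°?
398.6999 keV

Convert final energy to wavelength (hc ≈ 1239.842 keV·pm):
λ' = hc/E' = 1239.842 / 174.7333 = 7.0956 pm

Calculate the Compton shift:
Δλ = λ_C(1 - cos(130°))
Δλ = 2.4263 × (1 - cos(130°))
Δλ = 3.9859 pm

Initial wavelength:
λ = λ' - Δλ = 7.0956 - 3.9859 = 3.1097 pm

Initial energy:
E = hc/λ = 1239.842 / 3.1097 = 398.6999 keV

(Intermediate values are shown rounded; full precision is carried through to the final answer.)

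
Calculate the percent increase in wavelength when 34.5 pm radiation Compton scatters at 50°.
2.5122%

Calculate the Compton shift:
Δλ = λ_C(1 - cos(50°))
Δλ = 2.4263 × (1 - cos(50°))
Δλ = 2.4263 × 0.3572
Δλ = 0.8667 pm

Percentage change:
(Δλ/λ₀) × 100 = (0.8667/34.5) × 100
= 2.5122%

(Intermediate values are shown rounded; full precision is carried through to the final answer.)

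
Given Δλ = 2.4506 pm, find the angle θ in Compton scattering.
90.57°

From the Compton formula Δλ = λ_C(1 - cos θ), we can solve for θ:

cos θ = 1 - Δλ/λ_C

Given:
- Δλ = 2.4506 pm
- λ_C = h/(m_e·c) ≈ 2.42631024 pm

cos θ = 1 - 2.4506/2.42631024
cos θ = 1 - 1.010011
cos θ = -0.010011

θ = arccos(-0.010011)
θ = 90.57°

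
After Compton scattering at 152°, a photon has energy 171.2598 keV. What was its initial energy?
464.1997 keV

Convert final energy to wavelength (hc ≈ 1239.842 keV·pm):
λ' = hc/E' = 1239.842 / 171.2598 = 7.2395 pm

Calculate the Compton shift:
Δλ = λ_C(1 - cos(152°))
Δλ = 2.4263 × (1 - cos(152°))
Δλ = 4.5686 pm

Initial wavelength:
λ = λ' - Δλ = 7.2395 - 4.5686 = 2.6709 pm

Initial energy:
E = hc/λ = 1239.842 / 2.6709 = 464.1997 keV

(Intermediate values are shown rounded; full precision is carried through to the final answer.)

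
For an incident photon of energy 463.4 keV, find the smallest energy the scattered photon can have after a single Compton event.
164.6940 keV (at θ = 180°)

The scattered photon has minimum energy when its wavelength is maximum, i.e., when the Compton shift Δλ = λ_C(1 − cos θ) is maximum. This occurs at θ = 180° (backscattering), giving Δλ_max = 2λ_C = 4.8526 pm.

Initial wavelength: λ₀ = hc/E₀ = 2.6755 pm
Maximum final wavelength: λ'_max = λ₀ + 2λ_C = 2.6755 + 4.8526 = 7.5282 pm
Minimum final energy: E'_min = hc/λ'_max = 164.6940 keV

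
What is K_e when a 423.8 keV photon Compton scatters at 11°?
6.3608 keV

By energy conservation: K_e = E_initial - E_final

First find the scattered photon energy:
Initial wavelength: λ = hc/E = 2.9255 pm
Compton shift: Δλ = λ_C(1 - cos(11°)) = 0.0446 pm
Final wavelength: λ' = 2.9255 + 0.0446 = 2.9701 pm
Final photon energy: E' = hc/λ' = 417.4392 keV

Electron kinetic energy:
K_e = E - E' = 423.8000 - 417.4392 = 6.3608 keV

(Intermediate values are shown rounded; full precision is carried through to the final answer.)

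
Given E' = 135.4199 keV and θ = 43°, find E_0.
145.8000 keV

Convert final energy to wavelength (hc ≈ 1239.842 keV·pm):
λ' = hc/E' = 1239.842 / 135.4199 = 9.1555 pm

Calculate the Compton shift:
Δλ = λ_C(1 - cos(43°))
Δλ = 2.4263 × (1 - cos(43°))
Δλ = 0.6518 pm

Initial wavelength:
λ = λ' - Δλ = 9.1555 - 0.6518 = 8.5037 pm

Initial energy:
E = hc/λ = 1239.842 / 8.5037 = 145.8000 keV

(Intermediate values are shown rounded; full precision is carried through to the final answer.)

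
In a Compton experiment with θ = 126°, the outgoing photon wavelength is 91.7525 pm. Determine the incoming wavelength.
87.9000 pm

From λ' = λ + Δλ, we have λ = λ' - Δλ

First calculate the Compton shift:
Δλ = λ_C(1 - cos θ)
Δλ = 2.4263 × (1 - cos(126°))
Δλ = 2.4263 × 1.5878
Δλ = 3.8525 pm

Initial wavelength:
λ = λ' - Δλ
λ = 91.7525 - 3.8525
λ = 87.9000 pm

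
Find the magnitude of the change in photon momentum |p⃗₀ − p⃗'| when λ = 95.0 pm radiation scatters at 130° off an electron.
1.2389e-23 kg·m/s

Photon momentum magnitude is p = h/λ.

Initial momentum:
p₀ = h/λ = 6.6261e-34/9.5000e-11 = 6.9748e-24 kg·m/s

After scattering:
λ' = λ + Δλ = 95.0 + 3.9859 = 98.9859 pm
p' = h/λ' = 6.6261e-34/9.8986e-11 = 6.6940e-24 kg·m/s

Momentum is a vector; the scattered photon's direction makes angle θ = 130° with the incident direction. The magnitude of the vector change Δp⃗ = p⃗₀ − p⃗' is found from the law of cosines:
|Δp⃗|² = p₀² + p'² − 2p₀p'cos θ
|Δp⃗|² = (6.9748e-24)² + (6.6940e-24)² − 2·6.9748e-24·6.6940e-24·cos(130°)
|Δp⃗| = 1.2389e-23 kg·m/s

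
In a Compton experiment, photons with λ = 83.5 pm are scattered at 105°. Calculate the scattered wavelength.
86.5543 pm

Using the Compton scattering formula:
λ' = λ + Δλ = λ + λ_C(1 - cos θ)

Given:
- Initial wavelength λ = 83.5 pm
- Scattering angle θ = 105°
- Compton wavelength λ_C ≈ 2.4263 pm

Calculate the shift:
Δλ = 2.4263 × (1 - cos(105°))
Δλ = 2.4263 × 1.2588
Δλ = 3.0543 pm

Final wavelength:
λ' = 83.5 + 3.0543 = 86.5543 pm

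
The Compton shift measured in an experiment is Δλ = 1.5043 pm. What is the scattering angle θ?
67.67°

From the Compton formula Δλ = λ_C(1 - cos θ), we can solve for θ:

cos θ = 1 - Δλ/λ_C

Given:
- Δλ = 1.5043 pm
- λ_C = h/(m_e·c) ≈ 2.42631024 pm

cos θ = 1 - 1.5043/2.42631024
cos θ = 1 - 0.619995
cos θ = 0.380005

θ = arccos(0.380005)
θ = 67.67°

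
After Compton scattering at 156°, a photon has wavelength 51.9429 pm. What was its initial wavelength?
47.3000 pm

From λ' = λ + Δλ, we have λ = λ' - Δλ

First calculate the Compton shift:
Δλ = λ_C(1 - cos θ)
Δλ = 2.4263 × (1 - cos(156°))
Δλ = 2.4263 × 1.9135
Δλ = 4.6429 pm

Initial wavelength:
λ = λ' - Δλ
λ = 51.9429 - 4.6429
λ = 47.3000 pm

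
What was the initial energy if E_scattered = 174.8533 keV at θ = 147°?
471.4999 keV

Convert final energy to wavelength (hc ≈ 1239.842 keV·pm):
λ' = hc/E' = 1239.842 / 174.8533 = 7.0908 pm

Calculate the Compton shift:
Δλ = λ_C(1 - cos(147°))
Δλ = 2.4263 × (1 - cos(147°))
Δλ = 4.4612 pm

Initial wavelength:
λ = λ' - Δλ = 7.0908 - 4.4612 = 2.6296 pm

Initial energy:
E = hc/λ = 1239.842 / 2.6296 = 471.4999 keV

(Intermediate values are shown rounded; full precision is carried through to the final answer.)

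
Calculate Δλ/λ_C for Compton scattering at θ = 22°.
0.0728 λ_C

The Compton shift formula is:
Δλ = λ_C(1 - cos θ)

Dividing both sides by λ_C:
Δλ/λ_C = 1 - cos θ

For θ = 22°:
Δλ/λ_C = 1 - cos(22°)
Δλ/λ_C = 1 - 0.9272
Δλ/λ_C = 0.0728

This means the shift is 0.0728 × λ_C = 0.1767 pm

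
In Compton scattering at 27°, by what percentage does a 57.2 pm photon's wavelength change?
0.4623%

Calculate the Compton shift:
Δλ = λ_C(1 - cos(27°))
Δλ = 2.4263 × (1 - cos(27°))
Δλ = 2.4263 × 0.1090
Δλ = 0.2645 pm

Percentage change:
(Δλ/λ₀) × 100 = (0.2645/57.2) × 100
= 0.4623%

(Intermediate values are shown rounded; full precision is carried through to the final answer.)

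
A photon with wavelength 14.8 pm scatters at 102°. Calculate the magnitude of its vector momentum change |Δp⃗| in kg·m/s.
6.4005e-23 kg·m/s

Photon momentum magnitude is p = h/λ.

Initial momentum:
p₀ = h/λ = 6.6261e-34/1.4800e-11 = 4.4771e-23 kg·m/s

After scattering:
λ' = λ + Δλ = 14.8 + 2.9308 = 17.7308 pm
p' = h/λ' = 6.6261e-34/1.7731e-11 = 3.7370e-23 kg·m/s

Momentum is a vector; the scattered photon's direction makes angle θ = 102° with the incident direction. The magnitude of the vector change Δp⃗ = p⃗₀ − p⃗' is found from the law of cosines:
|Δp⃗|² = p₀² + p'² − 2p₀p'cos θ
|Δp⃗|² = (4.4771e-23)² + (3.7370e-23)² − 2·4.4771e-23·3.7370e-23·cos(102°)
|Δp⃗| = 6.4005e-23 kg·m/s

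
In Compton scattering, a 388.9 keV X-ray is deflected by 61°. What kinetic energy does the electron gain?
109.5359 keV

By energy conservation: K_e = E_initial - E_final

First find the scattered photon energy:
Initial wavelength: λ = hc/E = 3.1881 pm
Compton shift: Δλ = λ_C(1 - cos(61°)) = 1.2500 pm
Final wavelength: λ' = 3.1881 + 1.2500 = 4.4381 pm
Final photon energy: E' = hc/λ' = 279.3641 keV

Electron kinetic energy:
K_e = E - E' = 388.9000 - 279.3641 = 109.5359 keV

(Intermediate values are shown rounded; full precision is carried through to the final answer.)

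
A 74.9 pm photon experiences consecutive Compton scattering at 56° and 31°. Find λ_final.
76.3161 pm

Apply Compton shift twice:

First scattering at θ₁ = 56°:
Δλ₁ = λ_C(1 - cos(56°))
Δλ₁ = 2.4263 × 0.4408
Δλ₁ = 1.0695 pm

After first scattering:
λ₁ = 74.9 + 1.0695 = 75.9695 pm

Second scattering at θ₂ = 31°:
Δλ₂ = λ_C(1 - cos(31°))
Δλ₂ = 2.4263 × 0.1428
Δλ₂ = 0.3466 pm

Final wavelength:
λ₂ = 75.9695 + 0.3466 = 76.3161 pm

Total shift: Δλ_total = 1.0695 + 0.3466 = 1.4161 pm

(Intermediate values are shown rounded; full precision is carried through to the final answer.)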